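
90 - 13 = 77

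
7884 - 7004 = 880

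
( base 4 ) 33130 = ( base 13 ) 5B0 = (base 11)819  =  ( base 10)988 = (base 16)3dc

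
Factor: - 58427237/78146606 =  -2^( - 1)*11^1*1493^( - 1)*26171^( - 1)*5311567^1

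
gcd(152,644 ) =4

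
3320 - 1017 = 2303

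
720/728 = 90/91=   0.99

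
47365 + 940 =48305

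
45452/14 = 3246 + 4/7 = 3246.57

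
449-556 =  -107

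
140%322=140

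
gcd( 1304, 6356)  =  4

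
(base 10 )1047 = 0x417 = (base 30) 14R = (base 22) 23D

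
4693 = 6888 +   -  2195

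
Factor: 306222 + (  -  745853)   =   - 439631^1 = - 439631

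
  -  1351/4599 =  - 1 + 464/657 = - 0.29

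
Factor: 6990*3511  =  24541890 = 2^1*3^1 * 5^1*233^1*3511^1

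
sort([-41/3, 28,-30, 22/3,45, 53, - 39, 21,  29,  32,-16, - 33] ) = [  -  39, - 33,  -  30,-16, - 41/3,22/3,21, 28, 29, 32, 45,53]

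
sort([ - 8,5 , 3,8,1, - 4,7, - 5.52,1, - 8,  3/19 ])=[ - 8, - 8, - 5.52, - 4,3/19,1,1,3, 5 , 7  ,  8] 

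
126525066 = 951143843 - 824618777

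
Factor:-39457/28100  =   - 2^(-2)*5^( - 2)*11^1*17^1*211^1*281^(-1)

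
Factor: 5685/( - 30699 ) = -5/27 = - 3^(-3 )*5^1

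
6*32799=196794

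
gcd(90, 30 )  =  30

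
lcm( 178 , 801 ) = 1602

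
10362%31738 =10362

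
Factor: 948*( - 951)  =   - 901548 = - 2^2*3^2*79^1*317^1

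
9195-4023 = 5172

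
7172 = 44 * 163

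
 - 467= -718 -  - 251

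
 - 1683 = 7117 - 8800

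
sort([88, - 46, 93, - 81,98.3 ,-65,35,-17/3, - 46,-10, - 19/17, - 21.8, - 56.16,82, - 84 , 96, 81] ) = [ - 84, - 81, - 65, - 56.16, -46, -46,  -  21.8, - 10,-17/3,-19/17,35, 81,82,88, 93,96,98.3 ] 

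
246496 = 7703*32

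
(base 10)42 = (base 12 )36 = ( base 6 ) 110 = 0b101010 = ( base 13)33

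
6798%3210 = 378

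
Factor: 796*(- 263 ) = -2^2 * 199^1 * 263^1 = - 209348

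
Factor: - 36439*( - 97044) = 3536186316 = 2^2 * 3^1 * 13^1*2803^1*8087^1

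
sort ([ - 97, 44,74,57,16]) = [ - 97,16,44,57, 74] 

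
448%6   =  4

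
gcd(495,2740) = 5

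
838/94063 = 838/94063=0.01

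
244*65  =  15860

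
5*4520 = 22600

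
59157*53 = 3135321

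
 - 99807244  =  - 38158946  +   -61648298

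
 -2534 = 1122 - 3656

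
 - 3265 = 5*(-653)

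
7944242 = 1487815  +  6456427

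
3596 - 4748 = - 1152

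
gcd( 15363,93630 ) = 3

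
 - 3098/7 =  - 3098/7 = -442.57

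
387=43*9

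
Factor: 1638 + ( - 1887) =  - 249 = -3^1*83^1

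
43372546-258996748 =-215624202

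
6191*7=43337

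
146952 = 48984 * 3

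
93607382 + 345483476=439090858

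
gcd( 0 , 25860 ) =25860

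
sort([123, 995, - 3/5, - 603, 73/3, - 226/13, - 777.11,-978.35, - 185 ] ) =[ - 978.35, - 777.11, - 603, -185,-226/13, - 3/5, 73/3, 123,995 ] 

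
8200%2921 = 2358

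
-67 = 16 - 83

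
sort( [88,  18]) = [ 18,88 ] 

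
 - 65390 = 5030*( - 13 )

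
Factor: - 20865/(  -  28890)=13/18 = 2^( - 1 )*3^ ( - 2)*13^1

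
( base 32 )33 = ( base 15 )69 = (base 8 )143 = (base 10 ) 99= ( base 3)10200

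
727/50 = 727/50 =14.54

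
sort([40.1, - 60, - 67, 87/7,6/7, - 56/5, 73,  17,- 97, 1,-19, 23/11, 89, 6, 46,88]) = [-97,-67,  -  60,-19, - 56/5, 6/7,1 , 23/11,6, 87/7,17,40.1 , 46, 73, 88,89 ]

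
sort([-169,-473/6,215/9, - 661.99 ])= [-661.99,-169, - 473/6,215/9 ] 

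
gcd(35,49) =7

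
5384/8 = 673 = 673.00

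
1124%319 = 167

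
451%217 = 17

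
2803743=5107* 549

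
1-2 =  - 1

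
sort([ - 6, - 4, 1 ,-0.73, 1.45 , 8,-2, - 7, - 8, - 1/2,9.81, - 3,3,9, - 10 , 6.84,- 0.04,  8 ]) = [ - 10, - 8, - 7,-6,  -  4, - 3, - 2, - 0.73, - 1/2, - 0.04  ,  1, 1.45, 3, 6.84, 8,8, 9, 9.81] 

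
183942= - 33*( - 5574)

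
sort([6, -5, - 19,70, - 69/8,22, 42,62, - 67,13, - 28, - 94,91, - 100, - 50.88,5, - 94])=[-100,  -  94,-94, - 67, - 50.88,  -  28,  -  19, - 69/8,-5,5, 6,13,22,42,62, 70, 91] 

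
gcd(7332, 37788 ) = 564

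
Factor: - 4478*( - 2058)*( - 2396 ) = -2^4*3^1*7^3 * 599^1*2239^1 = - 22080874704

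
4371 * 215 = 939765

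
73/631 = 73/631 = 0.12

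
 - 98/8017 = - 98/8017 =-0.01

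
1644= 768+876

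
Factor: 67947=3^1*11^1 * 29^1*71^1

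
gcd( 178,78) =2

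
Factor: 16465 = 5^1 *37^1*89^1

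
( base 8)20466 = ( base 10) 8502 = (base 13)3b40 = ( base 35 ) 6ww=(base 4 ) 2010312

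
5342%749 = 99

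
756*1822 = 1377432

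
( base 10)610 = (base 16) 262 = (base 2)1001100010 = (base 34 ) hw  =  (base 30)ka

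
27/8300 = 27/8300 = 0.00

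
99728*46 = 4587488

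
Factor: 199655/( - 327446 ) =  - 2^( - 1 )*5^1* 7^( - 1)  *  19^( - 1 )*73^1*547^1 * 1231^(-1)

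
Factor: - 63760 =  - 2^4*5^1*797^1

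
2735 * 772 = 2111420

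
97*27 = 2619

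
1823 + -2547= -724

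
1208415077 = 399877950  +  808537127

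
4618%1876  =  866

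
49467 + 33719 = 83186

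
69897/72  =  970 + 19/24 = 970.79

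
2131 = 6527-4396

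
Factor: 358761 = 3^1*13^1*9199^1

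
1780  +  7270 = 9050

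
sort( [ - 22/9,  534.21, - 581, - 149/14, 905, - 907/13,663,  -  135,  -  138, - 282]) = [ - 581, - 282,-138, - 135, - 907/13, - 149/14, - 22/9,534.21,663,905 ] 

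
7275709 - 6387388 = 888321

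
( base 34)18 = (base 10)42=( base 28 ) 1e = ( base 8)52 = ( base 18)26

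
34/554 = 17/277 = 0.06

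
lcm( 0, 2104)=0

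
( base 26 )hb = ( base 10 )453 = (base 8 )705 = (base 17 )19B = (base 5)3303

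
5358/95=56 + 2/5 = 56.40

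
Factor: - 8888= -2^3*11^1*101^1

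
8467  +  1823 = 10290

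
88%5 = 3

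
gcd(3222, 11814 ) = 1074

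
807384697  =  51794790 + 755589907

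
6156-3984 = 2172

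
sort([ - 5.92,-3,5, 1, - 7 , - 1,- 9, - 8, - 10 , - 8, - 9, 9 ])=[-10, - 9, - 9, - 8, - 8, - 7, - 5.92, - 3  , - 1, 1, 5, 9]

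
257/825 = 257/825=0.31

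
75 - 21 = 54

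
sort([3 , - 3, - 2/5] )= [ - 3, - 2/5, 3 ] 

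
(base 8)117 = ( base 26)31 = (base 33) 2d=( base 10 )79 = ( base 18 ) 47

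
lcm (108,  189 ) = 756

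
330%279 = 51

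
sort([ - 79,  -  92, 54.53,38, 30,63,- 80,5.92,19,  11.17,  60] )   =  [ - 92 , - 80, - 79, 5.92,11.17,19, 30, 38,  54.53, 60, 63 ]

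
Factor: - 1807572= - 2^2*3^1 * 13^1*11587^1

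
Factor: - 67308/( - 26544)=2^( - 2)*7^( - 1 )*71^1= 71/28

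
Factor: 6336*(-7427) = -2^6*3^2*7^1*11^1*1061^1 = - 47057472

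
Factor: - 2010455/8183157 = - 3^( - 1 )*5^1 * 1103^(  -  1)*2473^( - 1 )* 402091^1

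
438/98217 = 146/32739 = 0.00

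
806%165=146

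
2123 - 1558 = 565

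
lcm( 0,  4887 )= 0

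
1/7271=1/7271 = 0.00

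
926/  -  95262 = -1+ 47168/47631=   -0.01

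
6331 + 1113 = 7444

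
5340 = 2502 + 2838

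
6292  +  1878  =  8170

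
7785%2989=1807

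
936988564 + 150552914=1087541478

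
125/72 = 125/72 = 1.74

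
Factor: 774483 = 3^1* 258161^1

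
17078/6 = 2846  +  1/3  =  2846.33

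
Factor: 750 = 2^1* 3^1*5^3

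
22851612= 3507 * 6516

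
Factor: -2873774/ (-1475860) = 2^( - 1 ) * 5^(-1) * 109^(-1 )*257^1 * 677^( - 1 ) * 5591^1 = 1436887/737930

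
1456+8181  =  9637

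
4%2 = 0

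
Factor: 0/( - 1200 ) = 0= 0^1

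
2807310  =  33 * 85070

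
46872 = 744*63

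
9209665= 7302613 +1907052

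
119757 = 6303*19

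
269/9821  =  269/9821 = 0.03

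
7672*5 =38360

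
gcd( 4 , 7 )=1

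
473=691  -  218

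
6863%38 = 23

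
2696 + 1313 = 4009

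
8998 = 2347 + 6651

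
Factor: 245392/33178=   392/53= 2^3*7^2*53^(  -  1)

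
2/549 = 2/549 = 0.00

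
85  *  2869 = 243865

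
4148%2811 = 1337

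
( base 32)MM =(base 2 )1011010110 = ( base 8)1326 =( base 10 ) 726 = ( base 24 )166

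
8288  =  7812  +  476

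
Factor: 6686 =2^1  *  3343^1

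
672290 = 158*4255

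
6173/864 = 6173/864=7.14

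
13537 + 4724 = 18261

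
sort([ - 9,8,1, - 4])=[ - 9, - 4,1,8 ]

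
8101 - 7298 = 803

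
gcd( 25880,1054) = 2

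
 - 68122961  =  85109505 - 153232466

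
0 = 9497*0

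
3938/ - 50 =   -  79 + 6/25 =- 78.76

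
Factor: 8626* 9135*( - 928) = -2^6*3^2* 5^1 * 7^1*19^1*29^2*227^1 = -73125017280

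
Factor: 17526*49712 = 2^5*3^1*13^1*23^1*127^1*239^1  =  871252512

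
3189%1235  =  719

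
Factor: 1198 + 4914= 6112=2^5*191^1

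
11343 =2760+8583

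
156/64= 39/16 = 2.44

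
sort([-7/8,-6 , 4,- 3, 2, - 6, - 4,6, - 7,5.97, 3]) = [-7, - 6, - 6 , - 4, - 3 ,-7/8,2,3,4,  5.97 , 6 ]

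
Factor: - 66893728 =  - 2^5* 11^1 * 59^1*3221^1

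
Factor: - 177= - 3^1*59^1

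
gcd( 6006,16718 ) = 26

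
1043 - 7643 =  - 6600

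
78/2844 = 13/474 = 0.03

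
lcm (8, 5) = 40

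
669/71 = 669/71 = 9.42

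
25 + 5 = 30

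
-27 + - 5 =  - 32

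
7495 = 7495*1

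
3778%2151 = 1627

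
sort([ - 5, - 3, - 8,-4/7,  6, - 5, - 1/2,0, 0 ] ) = [ - 8,-5,-5, - 3,  -  4/7, - 1/2,0, 0,6]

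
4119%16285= 4119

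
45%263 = 45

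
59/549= 59/549  =  0.11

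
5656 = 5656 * 1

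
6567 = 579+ 5988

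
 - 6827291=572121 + - 7399412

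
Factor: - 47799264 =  - 2^5*3^1 * 37^1*13457^1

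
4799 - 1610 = 3189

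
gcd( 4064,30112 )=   32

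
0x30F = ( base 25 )168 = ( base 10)783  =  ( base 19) 234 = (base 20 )1J3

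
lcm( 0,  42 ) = 0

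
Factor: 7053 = 3^1*2351^1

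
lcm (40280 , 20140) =40280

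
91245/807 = 30415/269 = 113.07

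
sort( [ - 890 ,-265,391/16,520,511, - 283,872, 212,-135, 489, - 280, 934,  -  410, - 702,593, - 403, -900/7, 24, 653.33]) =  [ - 890, - 702, - 410, - 403, - 283 , - 280, - 265, - 135, - 900/7,24,391/16, 212,489, 511,520,593, 653.33, 872, 934 ]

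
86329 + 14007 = 100336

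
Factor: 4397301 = 3^3 * 23^1 * 73^1*97^1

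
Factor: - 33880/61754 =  - 2^2*5^1*11^1*401^(-1)= -220/401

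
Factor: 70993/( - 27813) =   -  3^( - 1 )*13^1*43^1*73^ ( - 1 ) = - 559/219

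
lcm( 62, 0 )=0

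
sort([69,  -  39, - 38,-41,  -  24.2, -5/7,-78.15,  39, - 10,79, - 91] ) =[ - 91, - 78.15, - 41,- 39, - 38, - 24.2, - 10,  -  5/7,  39,  69,79 ]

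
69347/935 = 69347/935 = 74.17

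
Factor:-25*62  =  -2^1*5^2*31^1= -1550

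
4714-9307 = - 4593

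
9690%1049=249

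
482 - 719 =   -  237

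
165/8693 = 165/8693 = 0.02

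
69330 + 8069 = 77399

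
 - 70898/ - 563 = 70898/563 = 125.93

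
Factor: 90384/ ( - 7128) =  -2^1*3^( - 3)*7^1 *11^( - 1)*269^1  =  -3766/297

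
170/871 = 170/871 = 0.20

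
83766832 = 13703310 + 70063522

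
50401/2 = 50401/2 = 25200.50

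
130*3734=485420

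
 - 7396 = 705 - 8101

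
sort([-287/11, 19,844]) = [  -  287/11  ,  19,  844 ]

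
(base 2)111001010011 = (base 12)2157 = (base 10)3667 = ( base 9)5024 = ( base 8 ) 7123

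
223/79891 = 223/79891 = 0.00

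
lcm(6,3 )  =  6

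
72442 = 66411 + 6031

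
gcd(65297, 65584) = 1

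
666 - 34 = 632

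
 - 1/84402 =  - 1+ 84401/84402 = - 0.00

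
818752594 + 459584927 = 1278337521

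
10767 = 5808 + 4959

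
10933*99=1082367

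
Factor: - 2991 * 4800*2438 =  -35001878400 = - 2^7 * 3^2*5^2 * 23^1*53^1 *997^1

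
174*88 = 15312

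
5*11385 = 56925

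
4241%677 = 179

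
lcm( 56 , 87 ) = 4872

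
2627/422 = 6 + 95/422 = 6.23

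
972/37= 26  +  10/37 = 26.27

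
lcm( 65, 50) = 650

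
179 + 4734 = 4913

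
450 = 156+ 294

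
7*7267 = 50869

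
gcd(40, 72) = 8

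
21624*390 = 8433360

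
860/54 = 430/27  =  15.93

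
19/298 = 19/298 = 0.06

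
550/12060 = 55/1206 = 0.05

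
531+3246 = 3777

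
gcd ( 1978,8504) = 2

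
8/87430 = 4/43715 = 0.00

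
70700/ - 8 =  - 17675/2 = -8837.50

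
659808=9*73312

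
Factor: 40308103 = 11^1*691^1*5303^1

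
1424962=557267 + 867695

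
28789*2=57578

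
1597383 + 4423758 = 6021141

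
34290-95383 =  - 61093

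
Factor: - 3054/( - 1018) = 3 = 3^1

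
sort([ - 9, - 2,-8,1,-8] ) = [  -  9,-8, - 8, - 2,  1]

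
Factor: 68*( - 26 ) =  - 2^3*13^1 * 17^1 = - 1768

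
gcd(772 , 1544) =772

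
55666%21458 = 12750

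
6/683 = 6/683 = 0.01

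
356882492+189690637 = 546573129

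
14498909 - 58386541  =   - 43887632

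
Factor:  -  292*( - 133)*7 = 271852= 2^2*  7^2*19^1*73^1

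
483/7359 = 161/2453 = 0.07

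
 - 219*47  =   - 10293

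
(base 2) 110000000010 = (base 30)3CE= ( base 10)3074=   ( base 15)D9E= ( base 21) 6k8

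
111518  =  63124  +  48394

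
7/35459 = 7/35459 =0.00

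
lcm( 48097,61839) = 432873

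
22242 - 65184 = - 42942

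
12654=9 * 1406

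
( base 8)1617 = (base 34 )qr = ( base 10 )911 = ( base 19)29I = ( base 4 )32033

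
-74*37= -2738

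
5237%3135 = 2102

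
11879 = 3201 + 8678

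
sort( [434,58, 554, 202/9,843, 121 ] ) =[ 202/9,58, 121, 434, 554, 843 ]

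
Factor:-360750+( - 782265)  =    -  3^1*5^1*181^1*421^1 = - 1143015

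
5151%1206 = 327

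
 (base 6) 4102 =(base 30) 102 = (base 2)1110000110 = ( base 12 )632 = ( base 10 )902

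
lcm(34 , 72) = 1224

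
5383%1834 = 1715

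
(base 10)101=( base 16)65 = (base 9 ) 122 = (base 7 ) 203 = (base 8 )145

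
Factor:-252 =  - 2^2 *3^2*7^1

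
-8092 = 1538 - 9630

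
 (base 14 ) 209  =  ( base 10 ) 401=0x191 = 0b110010001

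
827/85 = 9 + 62/85 = 9.73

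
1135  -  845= 290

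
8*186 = 1488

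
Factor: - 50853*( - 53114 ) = 2^1 * 3^1*11^1*23^1*67^1*26557^1 = 2701006242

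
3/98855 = 3/98855 = 0.00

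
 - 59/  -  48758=59/48758 = 0.00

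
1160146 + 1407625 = 2567771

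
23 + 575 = 598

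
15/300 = 1/20 = 0.05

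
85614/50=1712  +  7/25 = 1712.28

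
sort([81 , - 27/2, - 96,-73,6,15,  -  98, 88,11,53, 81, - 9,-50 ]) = [-98, - 96, - 73, - 50 ,-27/2, - 9,6,11,15,53, 81,81, 88]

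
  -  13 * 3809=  - 49517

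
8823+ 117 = 8940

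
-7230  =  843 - 8073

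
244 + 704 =948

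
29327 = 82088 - 52761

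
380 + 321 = 701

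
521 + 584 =1105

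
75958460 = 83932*905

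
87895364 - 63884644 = 24010720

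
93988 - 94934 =-946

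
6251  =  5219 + 1032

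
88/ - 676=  -1 + 147/169 = - 0.13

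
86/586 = 43/293  =  0.15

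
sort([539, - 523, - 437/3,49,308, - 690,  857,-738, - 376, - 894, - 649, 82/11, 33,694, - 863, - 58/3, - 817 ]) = [ - 894,-863, - 817,-738, - 690, - 649, - 523,  -  376, - 437/3, - 58/3 , 82/11, 33,  49, 308,539,694,857]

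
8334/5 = 1666 + 4/5 = 1666.80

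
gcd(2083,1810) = 1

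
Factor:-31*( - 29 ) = 899 = 29^1 * 31^1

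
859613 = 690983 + 168630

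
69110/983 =69110/983 = 70.31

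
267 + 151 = 418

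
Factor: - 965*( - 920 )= 887800 = 2^3*5^2 * 23^1*193^1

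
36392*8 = 291136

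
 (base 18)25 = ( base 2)101001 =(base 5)131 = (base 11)38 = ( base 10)41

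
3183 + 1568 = 4751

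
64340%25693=12954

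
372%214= 158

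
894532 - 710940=183592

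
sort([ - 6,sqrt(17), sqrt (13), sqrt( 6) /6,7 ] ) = [ - 6,sqrt( 6 ) /6, sqrt( 13),sqrt ( 17),7]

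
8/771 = 8/771 = 0.01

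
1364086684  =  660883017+703203667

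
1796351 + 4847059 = 6643410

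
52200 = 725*72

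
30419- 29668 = 751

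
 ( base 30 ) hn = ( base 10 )533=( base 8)1025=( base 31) h6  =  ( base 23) 104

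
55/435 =11/87 = 0.13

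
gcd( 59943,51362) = 1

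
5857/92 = 63 + 61/92 = 63.66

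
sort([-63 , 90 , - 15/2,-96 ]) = [-96,-63, - 15/2 , 90]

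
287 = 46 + 241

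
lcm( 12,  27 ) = 108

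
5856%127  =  14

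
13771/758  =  18+127/758 = 18.17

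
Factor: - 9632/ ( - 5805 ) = 2^5*3^ ( - 3 )*5^(  -  1)*7^1 = 224/135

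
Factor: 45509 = 17^1*2677^1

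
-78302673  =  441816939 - 520119612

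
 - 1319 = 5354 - 6673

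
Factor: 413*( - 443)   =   - 7^1*59^1*443^1 = -  182959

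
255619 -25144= 230475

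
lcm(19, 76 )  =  76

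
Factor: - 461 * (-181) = 181^1*461^1 = 83441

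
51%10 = 1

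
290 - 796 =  - 506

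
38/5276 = 19/2638 = 0.01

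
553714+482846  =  1036560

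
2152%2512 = 2152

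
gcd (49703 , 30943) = 1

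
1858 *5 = 9290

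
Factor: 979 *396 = 387684 = 2^2*3^2*11^2*89^1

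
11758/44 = 267  +  5/22 = 267.23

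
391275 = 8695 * 45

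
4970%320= 170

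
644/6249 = 644/6249 = 0.10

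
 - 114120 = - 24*4755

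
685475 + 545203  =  1230678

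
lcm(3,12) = 12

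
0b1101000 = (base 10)104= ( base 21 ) 4K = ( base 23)4C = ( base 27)3N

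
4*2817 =11268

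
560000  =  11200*50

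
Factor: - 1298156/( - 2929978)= 2^1*19^2*29^1*31^1 * 1109^ (- 1)  *  1321^( - 1) = 649078/1464989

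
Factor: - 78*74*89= -513708 = -2^2 * 3^1 * 13^1 * 37^1  *  89^1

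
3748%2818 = 930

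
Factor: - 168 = - 2^3* 3^1 * 7^1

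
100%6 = 4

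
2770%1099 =572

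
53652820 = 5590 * 9598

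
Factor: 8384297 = 8384297^1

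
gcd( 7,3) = 1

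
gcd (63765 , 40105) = 65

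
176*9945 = 1750320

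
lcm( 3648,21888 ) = 21888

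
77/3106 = 77/3106 = 0.02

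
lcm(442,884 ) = 884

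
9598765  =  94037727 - 84438962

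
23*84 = 1932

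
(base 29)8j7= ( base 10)7286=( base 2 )1110001110110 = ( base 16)1c76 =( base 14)2926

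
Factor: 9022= 2^1*13^1*347^1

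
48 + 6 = 54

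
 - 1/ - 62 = 1/62= 0.02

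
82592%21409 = 18365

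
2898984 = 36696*79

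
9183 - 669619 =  - 660436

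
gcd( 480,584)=8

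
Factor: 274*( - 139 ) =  - 2^1*137^1*139^1 = - 38086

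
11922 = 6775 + 5147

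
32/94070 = 16/47035 = 0.00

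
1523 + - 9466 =-7943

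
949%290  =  79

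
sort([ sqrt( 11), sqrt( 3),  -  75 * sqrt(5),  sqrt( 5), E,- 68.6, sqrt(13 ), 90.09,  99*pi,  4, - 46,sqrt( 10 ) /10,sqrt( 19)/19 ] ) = [ - 75*sqrt( 5), - 68.6, - 46, sqrt (19)/19,sqrt( 10)/10 , sqrt(3 ),sqrt( 5 ),E,sqrt( 11), sqrt( 13) , 4, 90.09,99*pi]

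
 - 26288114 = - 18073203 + - 8214911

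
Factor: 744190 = 2^1*5^1*74419^1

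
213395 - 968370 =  - 754975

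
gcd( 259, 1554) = 259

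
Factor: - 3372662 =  - 2^1*43^1  *39217^1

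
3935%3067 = 868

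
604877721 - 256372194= 348505527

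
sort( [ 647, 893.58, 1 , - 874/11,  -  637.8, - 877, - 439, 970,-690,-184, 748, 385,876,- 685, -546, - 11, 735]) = [ -877, - 690, - 685, - 637.8 , - 546, - 439,- 184, - 874/11, - 11, 1, 385,647,735, 748, 876, 893.58, 970]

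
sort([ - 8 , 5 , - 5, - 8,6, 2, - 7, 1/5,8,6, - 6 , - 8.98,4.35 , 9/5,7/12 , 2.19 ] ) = [ - 8.98, - 8, - 8, - 7, - 6, - 5, 1/5,7/12, 9/5,2,2.19,4.35, 5, 6 , 6 , 8 ] 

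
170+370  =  540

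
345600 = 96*3600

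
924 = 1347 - 423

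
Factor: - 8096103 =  - 3^2 * 61^1*14747^1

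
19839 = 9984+9855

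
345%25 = 20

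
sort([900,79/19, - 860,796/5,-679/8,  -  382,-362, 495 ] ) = [  -  860 ,-382,- 362,  -  679/8,79/19, 796/5, 495, 900 ] 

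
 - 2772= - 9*308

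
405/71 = 5 + 50/71 = 5.70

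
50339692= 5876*8567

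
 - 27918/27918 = - 1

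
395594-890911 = -495317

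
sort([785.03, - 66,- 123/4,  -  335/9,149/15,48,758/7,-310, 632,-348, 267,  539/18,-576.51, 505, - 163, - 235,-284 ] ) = [ - 576.51 , - 348,-310, - 284, - 235,-163,-66,  -  335/9,-123/4 , 149/15, 539/18, 48, 758/7, 267, 505, 632, 785.03] 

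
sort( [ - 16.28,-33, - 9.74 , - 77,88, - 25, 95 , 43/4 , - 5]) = [-77, - 33,-25,-16.28, - 9.74,-5, 43/4, 88 , 95] 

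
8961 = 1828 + 7133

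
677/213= 3 + 38/213 = 3.18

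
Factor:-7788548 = -2^2*1947137^1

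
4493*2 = 8986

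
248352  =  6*41392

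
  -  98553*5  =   - 492765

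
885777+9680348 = 10566125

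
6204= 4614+1590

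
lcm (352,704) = 704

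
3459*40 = 138360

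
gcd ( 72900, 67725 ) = 225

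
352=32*11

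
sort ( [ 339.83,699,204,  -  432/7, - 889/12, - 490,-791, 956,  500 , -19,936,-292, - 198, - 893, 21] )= [ - 893, - 791, - 490 , - 292, - 198, - 889/12, - 432/7,-19,21,204,339.83,500,699,936,956]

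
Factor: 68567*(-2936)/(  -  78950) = 2^2 * 5^(-2 ) *367^1*1579^(-1)*68567^1 = 100656356/39475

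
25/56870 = 5/11374=   0.00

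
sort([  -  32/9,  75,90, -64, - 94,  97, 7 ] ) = [ - 94, - 64,-32/9,7, 75, 90, 97 ] 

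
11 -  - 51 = 62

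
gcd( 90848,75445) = 1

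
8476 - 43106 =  - 34630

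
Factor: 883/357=3^(  -  1)*7^( -1)* 17^(-1)*883^1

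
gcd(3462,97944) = 6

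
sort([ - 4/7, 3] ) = [-4/7, 3 ] 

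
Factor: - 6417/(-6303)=2139/2101 = 3^1 * 11^( - 1) * 23^1 * 31^1* 191^( - 1)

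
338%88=74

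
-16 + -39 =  - 55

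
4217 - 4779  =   - 562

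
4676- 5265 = -589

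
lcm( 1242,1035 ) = 6210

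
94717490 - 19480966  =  75236524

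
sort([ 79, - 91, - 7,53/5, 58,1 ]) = [ - 91,-7,1,  53/5,58, 79] 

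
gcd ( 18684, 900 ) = 36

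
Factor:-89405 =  - 5^1 * 17881^1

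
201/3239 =201/3239=0.06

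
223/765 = 223/765 =0.29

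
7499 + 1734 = 9233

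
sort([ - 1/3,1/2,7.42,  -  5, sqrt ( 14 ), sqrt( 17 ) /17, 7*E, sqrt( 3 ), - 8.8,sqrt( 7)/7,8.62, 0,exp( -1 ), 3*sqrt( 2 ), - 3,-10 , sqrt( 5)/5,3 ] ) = [-10, - 8.8, - 5, - 3, - 1/3,0, sqrt( 17 )/17,exp(  -  1 ) , sqrt ( 7 ) /7, sqrt( 5) /5, 1/2, sqrt( 3 ),3,sqrt( 14),  3 * sqrt( 2),7.42, 8.62,7*E ]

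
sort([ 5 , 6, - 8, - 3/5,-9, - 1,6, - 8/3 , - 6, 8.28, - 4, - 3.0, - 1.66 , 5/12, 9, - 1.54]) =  [-9,-8,  -  6,- 4,- 3.0, - 8/3, - 1.66, - 1.54, - 1, - 3/5,  5/12,5 , 6,6, 8.28,9] 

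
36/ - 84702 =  - 1 + 14111/14117  =  -0.00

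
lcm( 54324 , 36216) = 108648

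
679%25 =4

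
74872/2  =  37436  =  37436.00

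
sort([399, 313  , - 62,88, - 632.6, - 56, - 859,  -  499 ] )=[ - 859, - 632.6, - 499, - 62, - 56, 88, 313, 399] 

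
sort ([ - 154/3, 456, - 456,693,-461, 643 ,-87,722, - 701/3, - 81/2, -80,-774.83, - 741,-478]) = [ - 774.83, -741, - 478, - 461,  -  456,-701/3, - 87,-80,-154/3,  -  81/2,456,643, 693,  722 ] 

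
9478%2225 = 578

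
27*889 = 24003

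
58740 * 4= 234960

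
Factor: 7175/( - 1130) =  - 1435/226 = - 2^( - 1)* 5^1 * 7^1*41^1 * 113^(-1)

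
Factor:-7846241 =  -13^1*603557^1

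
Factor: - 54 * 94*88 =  - 446688 = - 2^5*3^3*11^1* 47^1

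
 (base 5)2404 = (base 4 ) 11202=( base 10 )354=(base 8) 542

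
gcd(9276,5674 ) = 2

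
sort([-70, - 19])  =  [ - 70, - 19]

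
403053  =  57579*7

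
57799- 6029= 51770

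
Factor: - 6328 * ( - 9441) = 2^3*3^2*7^1*113^1*1049^1 = 59742648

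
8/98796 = 2/24699=0.00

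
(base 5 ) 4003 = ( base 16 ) 1F7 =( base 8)767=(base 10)503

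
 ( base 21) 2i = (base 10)60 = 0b111100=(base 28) 24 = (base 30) 20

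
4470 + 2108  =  6578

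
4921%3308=1613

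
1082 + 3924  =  5006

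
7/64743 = 1/9249 = 0.00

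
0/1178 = 0 =0.00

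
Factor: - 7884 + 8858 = 2^1*487^1= 974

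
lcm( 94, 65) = 6110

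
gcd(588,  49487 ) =1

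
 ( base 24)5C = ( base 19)6i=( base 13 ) a2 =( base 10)132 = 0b10000100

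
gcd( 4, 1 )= 1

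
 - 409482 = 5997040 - 6406522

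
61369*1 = 61369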